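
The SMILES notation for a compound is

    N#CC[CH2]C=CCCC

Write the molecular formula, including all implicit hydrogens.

C8H13N

Walk through each heavy atom and fill implicit hydrogens from standard valence (C 4, N 3, O 2, S 2, halogen 1):
  atom 1: N, bond orders sum to 3 (valence 3) → 0 H
  atom 2: C, bond orders sum to 4 (valence 4) → 0 H
  atom 3: C, bond orders sum to 2 (valence 4) → 2 H
  atom 4: C with explicit H count 2
  atom 5: C, bond orders sum to 3 (valence 4) → 1 H
  atom 6: C, bond orders sum to 3 (valence 4) → 1 H
  atom 7: C, bond orders sum to 2 (valence 4) → 2 H
  atom 8: C, bond orders sum to 2 (valence 4) → 2 H
  atom 9: C, bond orders sum to 1 (valence 4) → 3 H
Totals → C:8, H:13, N:1.
In Hill order: C8H13N.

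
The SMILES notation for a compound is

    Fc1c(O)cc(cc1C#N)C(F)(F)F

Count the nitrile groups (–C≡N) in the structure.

1

The nitrile motif appears at heavy-atom position 9 in the SMILES.
Other groups present: 1 hydroxyl.
Nitrile count: 1.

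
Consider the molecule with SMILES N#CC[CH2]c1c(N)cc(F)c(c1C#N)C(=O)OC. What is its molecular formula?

C12H10FN3O2

Walk through each heavy atom and fill implicit hydrogens from standard valence (C 4, N 3, O 2, S 2, halogen 1); for lowercase aromatic atoms, an aromatic c carries 1 H when it has two neighbours and 0 H with three, and aromatic n carries 0 H:
  atom 1: N, bond orders sum to 3 (valence 3) → 0 H
  atom 2: C, bond orders sum to 4 (valence 4) → 0 H
  atom 3: C, bond orders sum to 2 (valence 4) → 2 H
  atom 4: C with explicit H count 2
  atom 5: aromatic c, 3 neighbours → 0 H
  atom 6: aromatic c, 3 neighbours → 0 H
  atom 7: N, bond orders sum to 1 (valence 3) → 2 H
  atom 8: aromatic c, 2 neighbours → 1 H
  atom 9: aromatic c, 3 neighbours → 0 H
  atom 10: F (halogen, monovalent) → 0 H
  atom 11: aromatic c, 3 neighbours → 0 H
  atom 12: aromatic c, 3 neighbours → 0 H
  atom 13: C, bond orders sum to 4 (valence 4) → 0 H
  atom 14: N, bond orders sum to 3 (valence 3) → 0 H
  atom 15: C, bond orders sum to 4 (valence 4) → 0 H
  atom 16: O, bond orders sum to 2 (valence 2) → 0 H
  atom 17: O, bond orders sum to 2 (valence 2) → 0 H
  atom 18: C, bond orders sum to 1 (valence 4) → 3 H
Totals → C:12, H:10, F:1, N:3, O:2.
In Hill order: C12H10FN3O2.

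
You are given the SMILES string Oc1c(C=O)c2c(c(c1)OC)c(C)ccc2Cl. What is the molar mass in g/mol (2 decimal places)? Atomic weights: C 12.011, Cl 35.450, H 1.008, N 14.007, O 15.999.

First, the molecular formula is C13H11ClO3 (counting implicit H from valence).
  C: 13 × 12.011 = 156.143
  Cl: 1 × 35.450 = 35.450
  H: 11 × 1.008 = 11.088
  O: 3 × 15.999 = 47.997
Sum: 13×12.011 + 1×35.450 + 11×1.008 + 3×15.999 = 250.678 → 250.68 g/mol.

250.68 g/mol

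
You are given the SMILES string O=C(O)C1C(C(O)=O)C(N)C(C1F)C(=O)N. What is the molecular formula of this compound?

C8H11FN2O5

Walk through each heavy atom and fill implicit hydrogens from standard valence (C 4, N 3, O 2, S 2, halogen 1):
  atom 1: O, bond orders sum to 2 (valence 2) → 0 H
  atom 2: C, bond orders sum to 4 (valence 4) → 0 H
  atom 3: O, bond orders sum to 1 (valence 2) → 1 H
  atom 4: C, bond orders sum to 3 (valence 4) → 1 H
  atom 5: C, bond orders sum to 3 (valence 4) → 1 H
  atom 6: C, bond orders sum to 4 (valence 4) → 0 H
  atom 7: O, bond orders sum to 1 (valence 2) → 1 H
  atom 8: O, bond orders sum to 2 (valence 2) → 0 H
  atom 9: C, bond orders sum to 3 (valence 4) → 1 H
  atom 10: N, bond orders sum to 1 (valence 3) → 2 H
  atom 11: C, bond orders sum to 3 (valence 4) → 1 H
  atom 12: C, bond orders sum to 3 (valence 4) → 1 H
  atom 13: F (halogen, monovalent) → 0 H
  atom 14: C, bond orders sum to 4 (valence 4) → 0 H
  atom 15: O, bond orders sum to 2 (valence 2) → 0 H
  atom 16: N, bond orders sum to 1 (valence 3) → 2 H
Totals → C:8, H:11, F:1, N:2, O:5.
In Hill order: C8H11FN2O5.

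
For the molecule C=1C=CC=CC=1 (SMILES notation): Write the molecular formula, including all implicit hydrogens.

C6H6

Walk through each heavy atom and fill implicit hydrogens from standard valence (C 4, N 3, O 2, S 2, halogen 1):
  atom 1: C, bond orders sum to 3 (valence 4) → 1 H
  atom 2: C, bond orders sum to 3 (valence 4) → 1 H
  atom 3: C, bond orders sum to 3 (valence 4) → 1 H
  atom 4: C, bond orders sum to 3 (valence 4) → 1 H
  atom 5: C, bond orders sum to 3 (valence 4) → 1 H
  atom 6: C, bond orders sum to 3 (valence 4) → 1 H
Totals → C:6, H:6.
In Hill order: C6H6.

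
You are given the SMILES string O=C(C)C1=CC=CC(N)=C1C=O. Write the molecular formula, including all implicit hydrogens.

Walk through each heavy atom and fill implicit hydrogens from standard valence (C 4, N 3, O 2, S 2, halogen 1):
  atom 1: O, bond orders sum to 2 (valence 2) → 0 H
  atom 2: C, bond orders sum to 4 (valence 4) → 0 H
  atom 3: C, bond orders sum to 1 (valence 4) → 3 H
  atom 4: C, bond orders sum to 4 (valence 4) → 0 H
  atom 5: C, bond orders sum to 3 (valence 4) → 1 H
  atom 6: C, bond orders sum to 3 (valence 4) → 1 H
  atom 7: C, bond orders sum to 3 (valence 4) → 1 H
  atom 8: C, bond orders sum to 4 (valence 4) → 0 H
  atom 9: N, bond orders sum to 1 (valence 3) → 2 H
  atom 10: C, bond orders sum to 4 (valence 4) → 0 H
  atom 11: C, bond orders sum to 3 (valence 4) → 1 H
  atom 12: O, bond orders sum to 2 (valence 2) → 0 H
Totals → C:9, H:9, N:1, O:2.

C9H9NO2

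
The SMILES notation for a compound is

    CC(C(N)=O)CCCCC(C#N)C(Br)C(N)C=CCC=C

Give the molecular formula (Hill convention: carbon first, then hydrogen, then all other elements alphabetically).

C16H26BrN3O

Walk through each heavy atom and fill implicit hydrogens from standard valence (C 4, N 3, O 2, S 2, halogen 1):
  atom 1: C, bond orders sum to 1 (valence 4) → 3 H
  atom 2: C, bond orders sum to 3 (valence 4) → 1 H
  atom 3: C, bond orders sum to 4 (valence 4) → 0 H
  atom 4: N, bond orders sum to 1 (valence 3) → 2 H
  atom 5: O, bond orders sum to 2 (valence 2) → 0 H
  atom 6: C, bond orders sum to 2 (valence 4) → 2 H
  atom 7: C, bond orders sum to 2 (valence 4) → 2 H
  atom 8: C, bond orders sum to 2 (valence 4) → 2 H
  atom 9: C, bond orders sum to 2 (valence 4) → 2 H
  atom 10: C, bond orders sum to 3 (valence 4) → 1 H
  atom 11: C, bond orders sum to 4 (valence 4) → 0 H
  atom 12: N, bond orders sum to 3 (valence 3) → 0 H
  atom 13: C, bond orders sum to 3 (valence 4) → 1 H
  atom 14: Br (halogen, monovalent) → 0 H
  atom 15: C, bond orders sum to 3 (valence 4) → 1 H
  atom 16: N, bond orders sum to 1 (valence 3) → 2 H
  atom 17: C, bond orders sum to 3 (valence 4) → 1 H
  atom 18: C, bond orders sum to 3 (valence 4) → 1 H
  atom 19: C, bond orders sum to 2 (valence 4) → 2 H
  atom 20: C, bond orders sum to 3 (valence 4) → 1 H
  atom 21: C, bond orders sum to 2 (valence 4) → 2 H
Totals → C:16, H:26, Br:1, N:3, O:1.
In Hill order: C16H26BrN3O.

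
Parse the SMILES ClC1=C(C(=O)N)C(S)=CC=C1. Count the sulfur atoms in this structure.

Scan the SMILES for S atoms (remember two-letter symbols like Cl and Br are single atoms).
Sulfur count: 1.

1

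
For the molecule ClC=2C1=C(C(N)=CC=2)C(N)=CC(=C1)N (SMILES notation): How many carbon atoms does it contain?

Count every carbon token in the SMILES (each C, including those in ring-closure positions and inside branches).
Carbon count: 10.

10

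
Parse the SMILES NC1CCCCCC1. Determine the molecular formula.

C7H15N

Walk through each heavy atom and fill implicit hydrogens from standard valence (C 4, N 3, O 2, S 2, halogen 1):
  atom 1: N, bond orders sum to 1 (valence 3) → 2 H
  atom 2: C, bond orders sum to 3 (valence 4) → 1 H
  atom 3: C, bond orders sum to 2 (valence 4) → 2 H
  atom 4: C, bond orders sum to 2 (valence 4) → 2 H
  atom 5: C, bond orders sum to 2 (valence 4) → 2 H
  atom 6: C, bond orders sum to 2 (valence 4) → 2 H
  atom 7: C, bond orders sum to 2 (valence 4) → 2 H
  atom 8: C, bond orders sum to 2 (valence 4) → 2 H
Totals → C:7, H:15, N:1.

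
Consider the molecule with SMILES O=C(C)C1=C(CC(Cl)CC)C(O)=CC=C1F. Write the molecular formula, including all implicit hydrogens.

Walk through each heavy atom and fill implicit hydrogens from standard valence (C 4, N 3, O 2, S 2, halogen 1):
  atom 1: O, bond orders sum to 2 (valence 2) → 0 H
  atom 2: C, bond orders sum to 4 (valence 4) → 0 H
  atom 3: C, bond orders sum to 1 (valence 4) → 3 H
  atom 4: C, bond orders sum to 4 (valence 4) → 0 H
  atom 5: C, bond orders sum to 4 (valence 4) → 0 H
  atom 6: C, bond orders sum to 2 (valence 4) → 2 H
  atom 7: C, bond orders sum to 3 (valence 4) → 1 H
  atom 8: Cl (halogen, monovalent) → 0 H
  atom 9: C, bond orders sum to 2 (valence 4) → 2 H
  atom 10: C, bond orders sum to 1 (valence 4) → 3 H
  atom 11: C, bond orders sum to 4 (valence 4) → 0 H
  atom 12: O, bond orders sum to 1 (valence 2) → 1 H
  atom 13: C, bond orders sum to 3 (valence 4) → 1 H
  atom 14: C, bond orders sum to 3 (valence 4) → 1 H
  atom 15: C, bond orders sum to 4 (valence 4) → 0 H
  atom 16: F (halogen, monovalent) → 0 H
Totals → C:12, H:14, Cl:1, F:1, O:2.

C12H14ClFO2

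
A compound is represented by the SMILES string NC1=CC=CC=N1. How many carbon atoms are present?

5

Count every carbon token in the SMILES (each C, including those in ring-closure positions and inside branches).
Carbon count: 5.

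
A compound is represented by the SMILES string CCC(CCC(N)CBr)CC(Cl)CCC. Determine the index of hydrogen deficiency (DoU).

0

Degree of unsaturation = (number of rings) + (number of π bonds).
Ring closures in the SMILES: 0.
π bonds: none → 0 DoU from unsaturation.
Total DoU = 0 + 0 = 0.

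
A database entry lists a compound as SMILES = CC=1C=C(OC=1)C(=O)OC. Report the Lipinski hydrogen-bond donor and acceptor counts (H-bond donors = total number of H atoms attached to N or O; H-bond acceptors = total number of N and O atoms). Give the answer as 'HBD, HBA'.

Donors: find every N or O and count the H atoms it carries.
  atom 5 (O): bond orders sum to 2 → 0 H
  atom 8 (O): bond orders sum to 2 → 0 H
  atom 9 (O): bond orders sum to 2 → 0 H
Lipinski HBD = 0.
Acceptors: N atoms = 0, O atoms = 3 → HBA = 3.

0, 3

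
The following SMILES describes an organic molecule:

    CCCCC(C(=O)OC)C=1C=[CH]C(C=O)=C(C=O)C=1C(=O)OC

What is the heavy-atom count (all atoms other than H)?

23

Every atom symbol written in the SMILES (organic subset) is one heavy atom; implicit H are not written.
Heavy atoms by element → C:17, O:6.
Total: 23.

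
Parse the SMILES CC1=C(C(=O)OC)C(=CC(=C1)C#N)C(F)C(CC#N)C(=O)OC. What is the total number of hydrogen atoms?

Walk through each heavy atom and fill implicit hydrogens from standard valence (C 4, N 3, O 2, S 2, halogen 1):
  atom 1: C, bond orders sum to 1 (valence 4) → 3 H
  atom 2: C, bond orders sum to 4 (valence 4) → 0 H
  atom 3: C, bond orders sum to 4 (valence 4) → 0 H
  atom 4: C, bond orders sum to 4 (valence 4) → 0 H
  atom 5: O, bond orders sum to 2 (valence 2) → 0 H
  atom 6: O, bond orders sum to 2 (valence 2) → 0 H
  atom 7: C, bond orders sum to 1 (valence 4) → 3 H
  atom 8: C, bond orders sum to 4 (valence 4) → 0 H
  atom 9: C, bond orders sum to 3 (valence 4) → 1 H
  atom 10: C, bond orders sum to 4 (valence 4) → 0 H
  atom 11: C, bond orders sum to 3 (valence 4) → 1 H
  atom 12: C, bond orders sum to 4 (valence 4) → 0 H
  atom 13: N, bond orders sum to 3 (valence 3) → 0 H
  atom 14: C, bond orders sum to 3 (valence 4) → 1 H
  atom 15: F (halogen, monovalent) → 0 H
  atom 16: C, bond orders sum to 3 (valence 4) → 1 H
  atom 17: C, bond orders sum to 2 (valence 4) → 2 H
  atom 18: C, bond orders sum to 4 (valence 4) → 0 H
  atom 19: N, bond orders sum to 3 (valence 3) → 0 H
  atom 20: C, bond orders sum to 4 (valence 4) → 0 H
  atom 21: O, bond orders sum to 2 (valence 2) → 0 H
  atom 22: O, bond orders sum to 2 (valence 2) → 0 H
  atom 23: C, bond orders sum to 1 (valence 4) → 3 H
Total hydrogens: 15.

15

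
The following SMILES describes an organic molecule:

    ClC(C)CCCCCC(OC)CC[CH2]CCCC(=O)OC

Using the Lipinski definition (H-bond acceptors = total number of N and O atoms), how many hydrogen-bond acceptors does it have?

N atoms: 0; O atoms: 3.
Lipinski HBA = 0 + 3 = 3.

3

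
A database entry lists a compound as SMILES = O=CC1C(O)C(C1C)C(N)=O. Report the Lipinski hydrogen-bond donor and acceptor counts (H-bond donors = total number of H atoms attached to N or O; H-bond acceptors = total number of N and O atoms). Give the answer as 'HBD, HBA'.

Donors: find every N or O and count the H atoms it carries.
  atom 1 (O): bond orders sum to 2 → 0 H
  atom 5 (O): bond orders sum to 1 → 1 H
  atom 10 (N): bond orders sum to 1 → 2 H
  atom 11 (O): bond orders sum to 2 → 0 H
Lipinski HBD = 3.
Acceptors: N atoms = 1, O atoms = 3 → HBA = 4.

3, 4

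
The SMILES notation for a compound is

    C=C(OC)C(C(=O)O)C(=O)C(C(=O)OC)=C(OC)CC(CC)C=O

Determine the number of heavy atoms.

24

Every atom symbol written in the SMILES (organic subset) is one heavy atom; implicit H are not written.
Heavy atoms by element → C:16, O:8.
Total: 24.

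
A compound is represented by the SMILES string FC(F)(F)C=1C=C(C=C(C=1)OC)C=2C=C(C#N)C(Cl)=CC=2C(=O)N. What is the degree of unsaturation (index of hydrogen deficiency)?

11

Molecular formula: C16H10ClF3N2O2.
DoU = (2C + 2 + N − H − X) / 2, where X is the halogen count and O/S are ignored.
    = (2·16 + 2 + 2 − 10 − 4) / 2 = 22 / 2 = 11.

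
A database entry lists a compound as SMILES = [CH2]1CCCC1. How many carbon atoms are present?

5

Count every carbon token in the SMILES (each C, including those in ring-closure positions and inside branches).
Carbon count: 5.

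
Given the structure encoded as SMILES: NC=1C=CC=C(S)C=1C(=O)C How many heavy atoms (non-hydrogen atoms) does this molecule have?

11

Every atom symbol written in the SMILES (organic subset) is one heavy atom; implicit H are not written.
Heavy atoms by element → C:8, N:1, O:1, S:1.
Total: 11.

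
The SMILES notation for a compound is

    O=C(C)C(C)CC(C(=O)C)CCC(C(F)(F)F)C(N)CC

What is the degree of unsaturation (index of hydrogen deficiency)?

2

Molecular formula: C15H26F3NO2.
DoU = (2C + 2 + N − H − X) / 2, where X is the halogen count and O/S are ignored.
    = (2·15 + 2 + 1 − 26 − 3) / 2 = 4 / 2 = 2.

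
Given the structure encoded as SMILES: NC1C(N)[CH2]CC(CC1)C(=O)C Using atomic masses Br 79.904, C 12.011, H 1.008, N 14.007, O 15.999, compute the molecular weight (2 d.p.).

170.26 g/mol

First, the molecular formula is C9H18N2O (counting implicit H from valence).
  C: 9 × 12.011 = 108.099
  H: 18 × 1.008 = 18.144
  N: 2 × 14.007 = 28.014
  O: 1 × 15.999 = 15.999
Sum: 9×12.011 + 18×1.008 + 2×14.007 + 1×15.999 = 170.256 → 170.26 g/mol.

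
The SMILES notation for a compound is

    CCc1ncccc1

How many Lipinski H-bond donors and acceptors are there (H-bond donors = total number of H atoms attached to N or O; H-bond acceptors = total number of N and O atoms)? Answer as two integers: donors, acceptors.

Donors: find every N or O and count the H atoms it carries.
  atom 4 (N): bond orders sum to 3 → 0 H
Lipinski HBD = 0.
Acceptors: N atoms = 1, O atoms = 0 → HBA = 1.

0, 1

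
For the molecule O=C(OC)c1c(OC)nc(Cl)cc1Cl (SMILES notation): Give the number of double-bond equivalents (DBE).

Molecular formula: C8H7Cl2NO3.
DoU = (2C + 2 + N − H − X) / 2, where X is the halogen count and O/S are ignored.
    = (2·8 + 2 + 1 − 7 − 2) / 2 = 10 / 2 = 5.

5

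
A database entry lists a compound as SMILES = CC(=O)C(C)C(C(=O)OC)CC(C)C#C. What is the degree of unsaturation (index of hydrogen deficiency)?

Degree of unsaturation = (number of rings) + (number of π bonds).
Ring closures in the SMILES: 0.
π bonds: 2 double bonds (each 1 DoU), 1 triple bond (each 2 DoU) → 4 DoU from unsaturation.
Total DoU = 0 + 4 = 4.

4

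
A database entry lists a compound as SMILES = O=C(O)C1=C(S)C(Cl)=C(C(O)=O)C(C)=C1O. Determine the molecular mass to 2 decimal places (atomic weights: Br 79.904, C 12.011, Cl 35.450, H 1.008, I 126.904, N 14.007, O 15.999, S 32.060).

First, the molecular formula is C9H7ClO5S (counting implicit H from valence).
  C: 9 × 12.011 = 108.099
  Cl: 1 × 35.450 = 35.450
  H: 7 × 1.008 = 7.056
  O: 5 × 15.999 = 79.995
  S: 1 × 32.060 = 32.060
Sum: 9×12.011 + 1×35.450 + 7×1.008 + 5×15.999 + 1×32.060 = 262.660 → 262.66 g/mol.

262.66 g/mol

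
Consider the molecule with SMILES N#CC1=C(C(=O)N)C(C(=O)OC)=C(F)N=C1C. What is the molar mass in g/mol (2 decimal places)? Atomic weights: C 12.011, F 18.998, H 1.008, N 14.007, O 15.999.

First, the molecular formula is C10H8FN3O3 (counting implicit H from valence).
  C: 10 × 12.011 = 120.110
  F: 1 × 18.998 = 18.998
  H: 8 × 1.008 = 8.064
  N: 3 × 14.007 = 42.021
  O: 3 × 15.999 = 47.997
Sum: 10×12.011 + 1×18.998 + 8×1.008 + 3×14.007 + 3×15.999 = 237.190 → 237.19 g/mol.

237.19 g/mol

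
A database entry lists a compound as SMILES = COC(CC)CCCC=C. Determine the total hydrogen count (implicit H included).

18

Walk through each heavy atom and fill implicit hydrogens from standard valence (C 4, N 3, O 2, S 2, halogen 1):
  atom 1: C, bond orders sum to 1 (valence 4) → 3 H
  atom 2: O, bond orders sum to 2 (valence 2) → 0 H
  atom 3: C, bond orders sum to 3 (valence 4) → 1 H
  atom 4: C, bond orders sum to 2 (valence 4) → 2 H
  atom 5: C, bond orders sum to 1 (valence 4) → 3 H
  atom 6: C, bond orders sum to 2 (valence 4) → 2 H
  atom 7: C, bond orders sum to 2 (valence 4) → 2 H
  atom 8: C, bond orders sum to 2 (valence 4) → 2 H
  atom 9: C, bond orders sum to 3 (valence 4) → 1 H
  atom 10: C, bond orders sum to 2 (valence 4) → 2 H
Total hydrogens: 18.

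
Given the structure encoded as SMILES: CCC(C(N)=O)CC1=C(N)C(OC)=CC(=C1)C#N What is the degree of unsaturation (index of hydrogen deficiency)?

7

Degree of unsaturation = (number of rings) + (number of π bonds).
Ring closures in the SMILES: 1.
π bonds: 4 double bonds (each 1 DoU), 1 triple bond (each 2 DoU) → 6 DoU from unsaturation.
Total DoU = 1 + 6 = 7.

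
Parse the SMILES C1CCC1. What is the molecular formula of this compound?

Walk through each heavy atom and fill implicit hydrogens from standard valence (C 4, N 3, O 2, S 2, halogen 1):
  atom 1: C, bond orders sum to 2 (valence 4) → 2 H
  atom 2: C, bond orders sum to 2 (valence 4) → 2 H
  atom 3: C, bond orders sum to 2 (valence 4) → 2 H
  atom 4: C, bond orders sum to 2 (valence 4) → 2 H
Totals → C:4, H:8.

C4H8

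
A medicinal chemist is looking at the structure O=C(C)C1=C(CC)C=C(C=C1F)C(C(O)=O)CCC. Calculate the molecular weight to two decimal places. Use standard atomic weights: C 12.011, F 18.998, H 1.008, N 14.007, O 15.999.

266.31 g/mol

First, the molecular formula is C15H19FO3 (counting implicit H from valence).
  C: 15 × 12.011 = 180.165
  F: 1 × 18.998 = 18.998
  H: 19 × 1.008 = 19.152
  O: 3 × 15.999 = 47.997
Sum: 15×12.011 + 1×18.998 + 19×1.008 + 3×15.999 = 266.312 → 266.31 g/mol.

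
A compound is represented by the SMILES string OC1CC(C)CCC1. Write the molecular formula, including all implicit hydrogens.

C7H14O

Walk through each heavy atom and fill implicit hydrogens from standard valence (C 4, N 3, O 2, S 2, halogen 1):
  atom 1: O, bond orders sum to 1 (valence 2) → 1 H
  atom 2: C, bond orders sum to 3 (valence 4) → 1 H
  atom 3: C, bond orders sum to 2 (valence 4) → 2 H
  atom 4: C, bond orders sum to 3 (valence 4) → 1 H
  atom 5: C, bond orders sum to 1 (valence 4) → 3 H
  atom 6: C, bond orders sum to 2 (valence 4) → 2 H
  atom 7: C, bond orders sum to 2 (valence 4) → 2 H
  atom 8: C, bond orders sum to 2 (valence 4) → 2 H
Totals → C:7, H:14, O:1.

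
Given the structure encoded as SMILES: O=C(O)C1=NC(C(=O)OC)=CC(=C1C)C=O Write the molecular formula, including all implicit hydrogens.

Walk through each heavy atom and fill implicit hydrogens from standard valence (C 4, N 3, O 2, S 2, halogen 1):
  atom 1: O, bond orders sum to 2 (valence 2) → 0 H
  atom 2: C, bond orders sum to 4 (valence 4) → 0 H
  atom 3: O, bond orders sum to 1 (valence 2) → 1 H
  atom 4: C, bond orders sum to 4 (valence 4) → 0 H
  atom 5: N, bond orders sum to 3 (valence 3) → 0 H
  atom 6: C, bond orders sum to 4 (valence 4) → 0 H
  atom 7: C, bond orders sum to 4 (valence 4) → 0 H
  atom 8: O, bond orders sum to 2 (valence 2) → 0 H
  atom 9: O, bond orders sum to 2 (valence 2) → 0 H
  atom 10: C, bond orders sum to 1 (valence 4) → 3 H
  atom 11: C, bond orders sum to 3 (valence 4) → 1 H
  atom 12: C, bond orders sum to 4 (valence 4) → 0 H
  atom 13: C, bond orders sum to 4 (valence 4) → 0 H
  atom 14: C, bond orders sum to 1 (valence 4) → 3 H
  atom 15: C, bond orders sum to 3 (valence 4) → 1 H
  atom 16: O, bond orders sum to 2 (valence 2) → 0 H
Totals → C:10, H:9, N:1, O:5.

C10H9NO5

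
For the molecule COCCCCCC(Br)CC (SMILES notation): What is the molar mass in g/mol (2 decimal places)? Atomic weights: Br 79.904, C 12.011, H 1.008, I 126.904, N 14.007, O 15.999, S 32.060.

First, the molecular formula is C9H19BrO (counting implicit H from valence).
  Br: 1 × 79.904 = 79.904
  C: 9 × 12.011 = 108.099
  H: 19 × 1.008 = 19.152
  O: 1 × 15.999 = 15.999
Sum: 1×79.904 + 9×12.011 + 19×1.008 + 1×15.999 = 223.154 → 223.15 g/mol.

223.15 g/mol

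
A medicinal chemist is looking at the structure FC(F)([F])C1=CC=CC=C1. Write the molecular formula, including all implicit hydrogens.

C7H5F3

Walk through each heavy atom and fill implicit hydrogens from standard valence (C 4, N 3, O 2, S 2, halogen 1):
  atom 1: F (halogen, monovalent) → 0 H
  atom 2: C, bond orders sum to 4 (valence 4) → 0 H
  atom 3: F (halogen, monovalent) → 0 H
  atom 4: F with explicit H count 0
  atom 5: C, bond orders sum to 4 (valence 4) → 0 H
  atom 6: C, bond orders sum to 3 (valence 4) → 1 H
  atom 7: C, bond orders sum to 3 (valence 4) → 1 H
  atom 8: C, bond orders sum to 3 (valence 4) → 1 H
  atom 9: C, bond orders sum to 3 (valence 4) → 1 H
  atom 10: C, bond orders sum to 3 (valence 4) → 1 H
Totals → C:7, H:5, F:3.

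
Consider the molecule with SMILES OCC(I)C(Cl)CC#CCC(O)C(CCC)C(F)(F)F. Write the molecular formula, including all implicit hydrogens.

C13H19ClF3IO2

Walk through each heavy atom and fill implicit hydrogens from standard valence (C 4, N 3, O 2, S 2, halogen 1):
  atom 1: O, bond orders sum to 1 (valence 2) → 1 H
  atom 2: C, bond orders sum to 2 (valence 4) → 2 H
  atom 3: C, bond orders sum to 3 (valence 4) → 1 H
  atom 4: I (halogen, monovalent) → 0 H
  atom 5: C, bond orders sum to 3 (valence 4) → 1 H
  atom 6: Cl (halogen, monovalent) → 0 H
  atom 7: C, bond orders sum to 2 (valence 4) → 2 H
  atom 8: C, bond orders sum to 4 (valence 4) → 0 H
  atom 9: C, bond orders sum to 4 (valence 4) → 0 H
  atom 10: C, bond orders sum to 2 (valence 4) → 2 H
  atom 11: C, bond orders sum to 3 (valence 4) → 1 H
  atom 12: O, bond orders sum to 1 (valence 2) → 1 H
  atom 13: C, bond orders sum to 3 (valence 4) → 1 H
  atom 14: C, bond orders sum to 2 (valence 4) → 2 H
  atom 15: C, bond orders sum to 2 (valence 4) → 2 H
  atom 16: C, bond orders sum to 1 (valence 4) → 3 H
  atom 17: C, bond orders sum to 4 (valence 4) → 0 H
  atom 18: F (halogen, monovalent) → 0 H
  atom 19: F (halogen, monovalent) → 0 H
  atom 20: F (halogen, monovalent) → 0 H
Totals → C:13, H:19, Cl:1, F:3, I:1, O:2.
In Hill order: C13H19ClF3IO2.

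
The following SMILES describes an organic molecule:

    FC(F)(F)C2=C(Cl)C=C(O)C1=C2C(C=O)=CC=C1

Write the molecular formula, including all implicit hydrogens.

C12H6ClF3O2

Walk through each heavy atom and fill implicit hydrogens from standard valence (C 4, N 3, O 2, S 2, halogen 1):
  atom 1: F (halogen, monovalent) → 0 H
  atom 2: C, bond orders sum to 4 (valence 4) → 0 H
  atom 3: F (halogen, monovalent) → 0 H
  atom 4: F (halogen, monovalent) → 0 H
  atom 5: C, bond orders sum to 4 (valence 4) → 0 H
  atom 6: C, bond orders sum to 4 (valence 4) → 0 H
  atom 7: Cl (halogen, monovalent) → 0 H
  atom 8: C, bond orders sum to 3 (valence 4) → 1 H
  atom 9: C, bond orders sum to 4 (valence 4) → 0 H
  atom 10: O, bond orders sum to 1 (valence 2) → 1 H
  atom 11: C, bond orders sum to 4 (valence 4) → 0 H
  atom 12: C, bond orders sum to 4 (valence 4) → 0 H
  atom 13: C, bond orders sum to 4 (valence 4) → 0 H
  atom 14: C, bond orders sum to 3 (valence 4) → 1 H
  atom 15: O, bond orders sum to 2 (valence 2) → 0 H
  atom 16: C, bond orders sum to 3 (valence 4) → 1 H
  atom 17: C, bond orders sum to 3 (valence 4) → 1 H
  atom 18: C, bond orders sum to 3 (valence 4) → 1 H
Totals → C:12, H:6, Cl:1, F:3, O:2.
In Hill order: C12H6ClF3O2.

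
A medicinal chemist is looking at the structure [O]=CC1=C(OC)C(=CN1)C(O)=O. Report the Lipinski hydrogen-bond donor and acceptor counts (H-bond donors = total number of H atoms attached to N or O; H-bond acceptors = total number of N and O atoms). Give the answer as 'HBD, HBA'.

2, 5

Donors: find every N or O and count the H atoms it carries.
  atom 1 (O): bond orders sum to 2 → 0 H
  atom 5 (O): bond orders sum to 2 → 0 H
  atom 9 (N): bond orders sum to 2 → 1 H
  atom 11 (O): bond orders sum to 1 → 1 H
  atom 12 (O): bond orders sum to 2 → 0 H
Lipinski HBD = 2.
Acceptors: N atoms = 1, O atoms = 4 → HBA = 5.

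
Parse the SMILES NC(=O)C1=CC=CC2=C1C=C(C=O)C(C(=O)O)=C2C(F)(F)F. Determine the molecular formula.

Walk through each heavy atom and fill implicit hydrogens from standard valence (C 4, N 3, O 2, S 2, halogen 1):
  atom 1: N, bond orders sum to 1 (valence 3) → 2 H
  atom 2: C, bond orders sum to 4 (valence 4) → 0 H
  atom 3: O, bond orders sum to 2 (valence 2) → 0 H
  atom 4: C, bond orders sum to 4 (valence 4) → 0 H
  atom 5: C, bond orders sum to 3 (valence 4) → 1 H
  atom 6: C, bond orders sum to 3 (valence 4) → 1 H
  atom 7: C, bond orders sum to 3 (valence 4) → 1 H
  atom 8: C, bond orders sum to 4 (valence 4) → 0 H
  atom 9: C, bond orders sum to 4 (valence 4) → 0 H
  atom 10: C, bond orders sum to 3 (valence 4) → 1 H
  atom 11: C, bond orders sum to 4 (valence 4) → 0 H
  atom 12: C, bond orders sum to 3 (valence 4) → 1 H
  atom 13: O, bond orders sum to 2 (valence 2) → 0 H
  atom 14: C, bond orders sum to 4 (valence 4) → 0 H
  atom 15: C, bond orders sum to 4 (valence 4) → 0 H
  atom 16: O, bond orders sum to 2 (valence 2) → 0 H
  atom 17: O, bond orders sum to 1 (valence 2) → 1 H
  atom 18: C, bond orders sum to 4 (valence 4) → 0 H
  atom 19: C, bond orders sum to 4 (valence 4) → 0 H
  atom 20: F (halogen, monovalent) → 0 H
  atom 21: F (halogen, monovalent) → 0 H
  atom 22: F (halogen, monovalent) → 0 H
Totals → C:14, H:8, F:3, N:1, O:4.

C14H8F3NO4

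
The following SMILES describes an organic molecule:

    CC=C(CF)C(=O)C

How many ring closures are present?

In SMILES, each pair of matching ring-closure digits denotes one ring-closing bond; the number of such bonds equals the number of independent rings.
Ring-closure bonds here: 0.

0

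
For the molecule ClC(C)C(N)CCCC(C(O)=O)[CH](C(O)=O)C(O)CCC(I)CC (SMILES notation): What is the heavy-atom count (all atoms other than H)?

Every atom symbol written in the SMILES (organic subset) is one heavy atom; implicit H are not written.
Heavy atoms by element → C:16, Cl:1, I:1, N:1, O:5.
Total: 24.

24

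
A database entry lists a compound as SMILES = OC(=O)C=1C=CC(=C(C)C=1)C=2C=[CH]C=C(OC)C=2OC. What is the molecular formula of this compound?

Walk through each heavy atom and fill implicit hydrogens from standard valence (C 4, N 3, O 2, S 2, halogen 1):
  atom 1: O, bond orders sum to 1 (valence 2) → 1 H
  atom 2: C, bond orders sum to 4 (valence 4) → 0 H
  atom 3: O, bond orders sum to 2 (valence 2) → 0 H
  atom 4: C, bond orders sum to 4 (valence 4) → 0 H
  atom 5: C, bond orders sum to 3 (valence 4) → 1 H
  atom 6: C, bond orders sum to 3 (valence 4) → 1 H
  atom 7: C, bond orders sum to 4 (valence 4) → 0 H
  atom 8: C, bond orders sum to 4 (valence 4) → 0 H
  atom 9: C, bond orders sum to 1 (valence 4) → 3 H
  atom 10: C, bond orders sum to 3 (valence 4) → 1 H
  atom 11: C, bond orders sum to 4 (valence 4) → 0 H
  atom 12: C, bond orders sum to 3 (valence 4) → 1 H
  atom 13: C with explicit H count 1
  atom 14: C, bond orders sum to 3 (valence 4) → 1 H
  atom 15: C, bond orders sum to 4 (valence 4) → 0 H
  atom 16: O, bond orders sum to 2 (valence 2) → 0 H
  atom 17: C, bond orders sum to 1 (valence 4) → 3 H
  atom 18: C, bond orders sum to 4 (valence 4) → 0 H
  atom 19: O, bond orders sum to 2 (valence 2) → 0 H
  atom 20: C, bond orders sum to 1 (valence 4) → 3 H
Totals → C:16, H:16, O:4.
In Hill order: C16H16O4.

C16H16O4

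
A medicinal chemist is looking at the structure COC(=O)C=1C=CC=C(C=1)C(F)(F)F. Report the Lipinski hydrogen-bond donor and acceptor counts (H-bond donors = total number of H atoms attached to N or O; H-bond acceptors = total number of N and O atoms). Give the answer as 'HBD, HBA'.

Donors: find every N or O and count the H atoms it carries.
  atom 2 (O): bond orders sum to 2 → 0 H
  atom 4 (O): bond orders sum to 2 → 0 H
Lipinski HBD = 0.
Acceptors: N atoms = 0, O atoms = 2 → HBA = 2.

0, 2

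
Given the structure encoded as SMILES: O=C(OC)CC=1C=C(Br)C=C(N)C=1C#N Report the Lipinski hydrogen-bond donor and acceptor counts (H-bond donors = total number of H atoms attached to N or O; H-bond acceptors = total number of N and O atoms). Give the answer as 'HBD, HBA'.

2, 4

Donors: find every N or O and count the H atoms it carries.
  atom 1 (O): bond orders sum to 2 → 0 H
  atom 3 (O): bond orders sum to 2 → 0 H
  atom 12 (N): bond orders sum to 1 → 2 H
  atom 15 (N): bond orders sum to 3 → 0 H
Lipinski HBD = 2.
Acceptors: N atoms = 2, O atoms = 2 → HBA = 4.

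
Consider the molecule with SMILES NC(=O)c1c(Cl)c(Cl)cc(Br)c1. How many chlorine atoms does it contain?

2

Scan the SMILES for Cl atoms (remember two-letter symbols like Cl and Br are single atoms).
Chlorine count: 2.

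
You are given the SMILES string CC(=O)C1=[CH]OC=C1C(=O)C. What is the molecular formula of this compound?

Walk through each heavy atom and fill implicit hydrogens from standard valence (C 4, N 3, O 2, S 2, halogen 1):
  atom 1: C, bond orders sum to 1 (valence 4) → 3 H
  atom 2: C, bond orders sum to 4 (valence 4) → 0 H
  atom 3: O, bond orders sum to 2 (valence 2) → 0 H
  atom 4: C, bond orders sum to 4 (valence 4) → 0 H
  atom 5: C with explicit H count 1
  atom 6: O, bond orders sum to 2 (valence 2) → 0 H
  atom 7: C, bond orders sum to 3 (valence 4) → 1 H
  atom 8: C, bond orders sum to 4 (valence 4) → 0 H
  atom 9: C, bond orders sum to 4 (valence 4) → 0 H
  atom 10: O, bond orders sum to 2 (valence 2) → 0 H
  atom 11: C, bond orders sum to 1 (valence 4) → 3 H
Totals → C:8, H:8, O:3.
In Hill order: C8H8O3.

C8H8O3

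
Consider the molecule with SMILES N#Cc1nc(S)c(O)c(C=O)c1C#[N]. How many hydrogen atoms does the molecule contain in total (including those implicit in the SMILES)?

3

Walk through each heavy atom and fill implicit hydrogens from standard valence (C 4, N 3, O 2, S 2, halogen 1); for lowercase aromatic atoms, an aromatic c carries 1 H when it has two neighbours and 0 H with three, and aromatic n carries 0 H:
  atom 1: N, bond orders sum to 3 (valence 3) → 0 H
  atom 2: C, bond orders sum to 4 (valence 4) → 0 H
  atom 3: aromatic c, 3 neighbours → 0 H
  atom 4: aromatic n, 2 neighbours → 0 H
  atom 5: aromatic c, 3 neighbours → 0 H
  atom 6: S, bond orders sum to 1 (valence 2) → 1 H
  atom 7: aromatic c, 3 neighbours → 0 H
  atom 8: O, bond orders sum to 1 (valence 2) → 1 H
  atom 9: aromatic c, 3 neighbours → 0 H
  atom 10: C, bond orders sum to 3 (valence 4) → 1 H
  atom 11: O, bond orders sum to 2 (valence 2) → 0 H
  atom 12: aromatic c, 3 neighbours → 0 H
  atom 13: C, bond orders sum to 4 (valence 4) → 0 H
  atom 14: N with explicit H count 0
Total hydrogens: 3.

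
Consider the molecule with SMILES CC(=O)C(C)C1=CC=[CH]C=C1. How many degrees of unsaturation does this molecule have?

Molecular formula: C10H12O.
DoU = (2C + 2 + N − H − X) / 2, where X is the halogen count and O/S are ignored.
    = (2·10 + 2 + 0 − 12 − 0) / 2 = 10 / 2 = 5.

5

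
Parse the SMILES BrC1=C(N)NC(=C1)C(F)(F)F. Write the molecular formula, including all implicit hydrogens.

Walk through each heavy atom and fill implicit hydrogens from standard valence (C 4, N 3, O 2, S 2, halogen 1):
  atom 1: Br (halogen, monovalent) → 0 H
  atom 2: C, bond orders sum to 4 (valence 4) → 0 H
  atom 3: C, bond orders sum to 4 (valence 4) → 0 H
  atom 4: N, bond orders sum to 1 (valence 3) → 2 H
  atom 5: N, bond orders sum to 2 (valence 3) → 1 H
  atom 6: C, bond orders sum to 4 (valence 4) → 0 H
  atom 7: C, bond orders sum to 3 (valence 4) → 1 H
  atom 8: C, bond orders sum to 4 (valence 4) → 0 H
  atom 9: F (halogen, monovalent) → 0 H
  atom 10: F (halogen, monovalent) → 0 H
  atom 11: F (halogen, monovalent) → 0 H
Totals → C:5, H:4, Br:1, F:3, N:2.
In Hill order: C5H4BrF3N2.

C5H4BrF3N2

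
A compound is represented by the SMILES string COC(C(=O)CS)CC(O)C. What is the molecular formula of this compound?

Walk through each heavy atom and fill implicit hydrogens from standard valence (C 4, N 3, O 2, S 2, halogen 1):
  atom 1: C, bond orders sum to 1 (valence 4) → 3 H
  atom 2: O, bond orders sum to 2 (valence 2) → 0 H
  atom 3: C, bond orders sum to 3 (valence 4) → 1 H
  atom 4: C, bond orders sum to 4 (valence 4) → 0 H
  atom 5: O, bond orders sum to 2 (valence 2) → 0 H
  atom 6: C, bond orders sum to 2 (valence 4) → 2 H
  atom 7: S, bond orders sum to 1 (valence 2) → 1 H
  atom 8: C, bond orders sum to 2 (valence 4) → 2 H
  atom 9: C, bond orders sum to 3 (valence 4) → 1 H
  atom 10: O, bond orders sum to 1 (valence 2) → 1 H
  atom 11: C, bond orders sum to 1 (valence 4) → 3 H
Totals → C:7, H:14, O:3, S:1.

C7H14O3S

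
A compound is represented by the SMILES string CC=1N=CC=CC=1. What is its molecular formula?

C6H7N

Walk through each heavy atom and fill implicit hydrogens from standard valence (C 4, N 3, O 2, S 2, halogen 1):
  atom 1: C, bond orders sum to 1 (valence 4) → 3 H
  atom 2: C, bond orders sum to 4 (valence 4) → 0 H
  atom 3: N, bond orders sum to 3 (valence 3) → 0 H
  atom 4: C, bond orders sum to 3 (valence 4) → 1 H
  atom 5: C, bond orders sum to 3 (valence 4) → 1 H
  atom 6: C, bond orders sum to 3 (valence 4) → 1 H
  atom 7: C, bond orders sum to 3 (valence 4) → 1 H
Totals → C:6, H:7, N:1.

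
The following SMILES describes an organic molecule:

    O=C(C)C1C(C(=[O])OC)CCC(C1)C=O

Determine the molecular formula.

C11H16O4

Walk through each heavy atom and fill implicit hydrogens from standard valence (C 4, N 3, O 2, S 2, halogen 1):
  atom 1: O, bond orders sum to 2 (valence 2) → 0 H
  atom 2: C, bond orders sum to 4 (valence 4) → 0 H
  atom 3: C, bond orders sum to 1 (valence 4) → 3 H
  atom 4: C, bond orders sum to 3 (valence 4) → 1 H
  atom 5: C, bond orders sum to 3 (valence 4) → 1 H
  atom 6: C, bond orders sum to 4 (valence 4) → 0 H
  atom 7: O with explicit H count 0
  atom 8: O, bond orders sum to 2 (valence 2) → 0 H
  atom 9: C, bond orders sum to 1 (valence 4) → 3 H
  atom 10: C, bond orders sum to 2 (valence 4) → 2 H
  atom 11: C, bond orders sum to 2 (valence 4) → 2 H
  atom 12: C, bond orders sum to 3 (valence 4) → 1 H
  atom 13: C, bond orders sum to 2 (valence 4) → 2 H
  atom 14: C, bond orders sum to 3 (valence 4) → 1 H
  atom 15: O, bond orders sum to 2 (valence 2) → 0 H
Totals → C:11, H:16, O:4.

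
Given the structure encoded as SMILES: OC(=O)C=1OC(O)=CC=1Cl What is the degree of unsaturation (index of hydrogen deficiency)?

Molecular formula: C5H3ClO4.
DoU = (2C + 2 + N − H − X) / 2, where X is the halogen count and O/S are ignored.
    = (2·5 + 2 + 0 − 3 − 1) / 2 = 8 / 2 = 4.

4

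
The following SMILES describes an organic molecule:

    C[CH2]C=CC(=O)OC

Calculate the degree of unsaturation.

2

Molecular formula: C6H10O2.
DoU = (2C + 2 + N − H − X) / 2, where X is the halogen count and O/S are ignored.
    = (2·6 + 2 + 0 − 10 − 0) / 2 = 4 / 2 = 2.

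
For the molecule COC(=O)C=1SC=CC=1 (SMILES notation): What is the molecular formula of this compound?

Walk through each heavy atom and fill implicit hydrogens from standard valence (C 4, N 3, O 2, S 2, halogen 1):
  atom 1: C, bond orders sum to 1 (valence 4) → 3 H
  atom 2: O, bond orders sum to 2 (valence 2) → 0 H
  atom 3: C, bond orders sum to 4 (valence 4) → 0 H
  atom 4: O, bond orders sum to 2 (valence 2) → 0 H
  atom 5: C, bond orders sum to 4 (valence 4) → 0 H
  atom 6: S, bond orders sum to 2 (valence 2) → 0 H
  atom 7: C, bond orders sum to 3 (valence 4) → 1 H
  atom 8: C, bond orders sum to 3 (valence 4) → 1 H
  atom 9: C, bond orders sum to 3 (valence 4) → 1 H
Totals → C:6, H:6, O:2, S:1.
In Hill order: C6H6O2S.

C6H6O2S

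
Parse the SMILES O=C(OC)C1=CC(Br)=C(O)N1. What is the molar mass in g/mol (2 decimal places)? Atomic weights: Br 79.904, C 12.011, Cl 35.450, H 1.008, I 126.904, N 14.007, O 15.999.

220.02 g/mol

First, the molecular formula is C6H6BrNO3 (counting implicit H from valence).
  Br: 1 × 79.904 = 79.904
  C: 6 × 12.011 = 72.066
  H: 6 × 1.008 = 6.048
  N: 1 × 14.007 = 14.007
  O: 3 × 15.999 = 47.997
Sum: 1×79.904 + 6×12.011 + 6×1.008 + 1×14.007 + 3×15.999 = 220.022 → 220.02 g/mol.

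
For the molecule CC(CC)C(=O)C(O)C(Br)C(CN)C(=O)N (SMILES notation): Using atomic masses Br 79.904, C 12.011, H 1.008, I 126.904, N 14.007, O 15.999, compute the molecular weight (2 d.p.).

First, the molecular formula is C10H19BrN2O3 (counting implicit H from valence).
  Br: 1 × 79.904 = 79.904
  C: 10 × 12.011 = 120.110
  H: 19 × 1.008 = 19.152
  N: 2 × 14.007 = 28.014
  O: 3 × 15.999 = 47.997
Sum: 1×79.904 + 10×12.011 + 19×1.008 + 2×14.007 + 3×15.999 = 295.177 → 295.18 g/mol.

295.18 g/mol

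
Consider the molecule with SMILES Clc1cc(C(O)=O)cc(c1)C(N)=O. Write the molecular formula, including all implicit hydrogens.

Walk through each heavy atom and fill implicit hydrogens from standard valence (C 4, N 3, O 2, S 2, halogen 1); for lowercase aromatic atoms, an aromatic c carries 1 H when it has two neighbours and 0 H with three, and aromatic n carries 0 H:
  atom 1: Cl (halogen, monovalent) → 0 H
  atom 2: aromatic c, 3 neighbours → 0 H
  atom 3: aromatic c, 2 neighbours → 1 H
  atom 4: aromatic c, 3 neighbours → 0 H
  atom 5: C, bond orders sum to 4 (valence 4) → 0 H
  atom 6: O, bond orders sum to 1 (valence 2) → 1 H
  atom 7: O, bond orders sum to 2 (valence 2) → 0 H
  atom 8: aromatic c, 2 neighbours → 1 H
  atom 9: aromatic c, 3 neighbours → 0 H
  atom 10: aromatic c, 2 neighbours → 1 H
  atom 11: C, bond orders sum to 4 (valence 4) → 0 H
  atom 12: N, bond orders sum to 1 (valence 3) → 2 H
  atom 13: O, bond orders sum to 2 (valence 2) → 0 H
Totals → C:8, H:6, Cl:1, N:1, O:3.

C8H6ClNO3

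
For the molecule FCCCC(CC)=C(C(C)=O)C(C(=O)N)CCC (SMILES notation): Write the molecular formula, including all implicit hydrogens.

C14H24FNO2

Walk through each heavy atom and fill implicit hydrogens from standard valence (C 4, N 3, O 2, S 2, halogen 1):
  atom 1: F (halogen, monovalent) → 0 H
  atom 2: C, bond orders sum to 2 (valence 4) → 2 H
  atom 3: C, bond orders sum to 2 (valence 4) → 2 H
  atom 4: C, bond orders sum to 2 (valence 4) → 2 H
  atom 5: C, bond orders sum to 4 (valence 4) → 0 H
  atom 6: C, bond orders sum to 2 (valence 4) → 2 H
  atom 7: C, bond orders sum to 1 (valence 4) → 3 H
  atom 8: C, bond orders sum to 4 (valence 4) → 0 H
  atom 9: C, bond orders sum to 4 (valence 4) → 0 H
  atom 10: C, bond orders sum to 1 (valence 4) → 3 H
  atom 11: O, bond orders sum to 2 (valence 2) → 0 H
  atom 12: C, bond orders sum to 3 (valence 4) → 1 H
  atom 13: C, bond orders sum to 4 (valence 4) → 0 H
  atom 14: O, bond orders sum to 2 (valence 2) → 0 H
  atom 15: N, bond orders sum to 1 (valence 3) → 2 H
  atom 16: C, bond orders sum to 2 (valence 4) → 2 H
  atom 17: C, bond orders sum to 2 (valence 4) → 2 H
  atom 18: C, bond orders sum to 1 (valence 4) → 3 H
Totals → C:14, H:24, F:1, N:1, O:2.
In Hill order: C14H24FNO2.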